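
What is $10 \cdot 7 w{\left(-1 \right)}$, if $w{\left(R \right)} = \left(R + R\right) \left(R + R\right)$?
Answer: $280$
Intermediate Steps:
$w{\left(R \right)} = 4 R^{2}$ ($w{\left(R \right)} = 2 R 2 R = 4 R^{2}$)
$10 \cdot 7 w{\left(-1 \right)} = 10 \cdot 7 \cdot 4 \left(-1\right)^{2} = 70 \cdot 4 \cdot 1 = 70 \cdot 4 = 280$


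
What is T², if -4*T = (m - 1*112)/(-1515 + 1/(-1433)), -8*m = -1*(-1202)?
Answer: 2259661349089/1206585249796096 ≈ 0.0018728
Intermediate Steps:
m = -601/4 (m = -(-1)*(-1202)/8 = -⅛*1202 = -601/4 ≈ -150.25)
T = -1503217/34735936 (T = -(-601/4 - 1*112)/(4*(-1515 + 1/(-1433))) = -(-601/4 - 112)/(4*(-1515 - 1/1433)) = -(-1049)/(16*(-2170996/1433)) = -(-1049)*(-1433)/(16*2170996) = -¼*1503217/8683984 = -1503217/34735936 ≈ -0.043276)
T² = (-1503217/34735936)² = 2259661349089/1206585249796096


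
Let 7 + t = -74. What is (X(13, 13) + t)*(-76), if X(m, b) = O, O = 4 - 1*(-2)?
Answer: 5700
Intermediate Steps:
t = -81 (t = -7 - 74 = -81)
O = 6 (O = 4 + 2 = 6)
X(m, b) = 6
(X(13, 13) + t)*(-76) = (6 - 81)*(-76) = -75*(-76) = 5700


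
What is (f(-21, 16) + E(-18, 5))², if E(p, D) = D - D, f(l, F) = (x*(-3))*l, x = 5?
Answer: 99225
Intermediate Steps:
f(l, F) = -15*l (f(l, F) = (5*(-3))*l = -15*l)
E(p, D) = 0
(f(-21, 16) + E(-18, 5))² = (-15*(-21) + 0)² = (315 + 0)² = 315² = 99225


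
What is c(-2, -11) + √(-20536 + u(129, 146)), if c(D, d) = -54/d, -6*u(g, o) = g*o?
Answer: 54/11 + 5*I*√947 ≈ 4.9091 + 153.87*I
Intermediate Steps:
u(g, o) = -g*o/6
c(-2, -11) + √(-20536 + u(129, 146)) = -54/(-11) + √(-20536 - ⅙*129*146) = -54*(-1/11) + √(-20536 - 3139) = 54/11 + √(-23675) = 54/11 + 5*I*√947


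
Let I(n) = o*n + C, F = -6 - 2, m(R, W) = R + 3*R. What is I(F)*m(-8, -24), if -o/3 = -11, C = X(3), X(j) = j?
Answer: 8352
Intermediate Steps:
m(R, W) = 4*R
C = 3
o = 33 (o = -3*(-11) = 33)
F = -8
I(n) = 3 + 33*n (I(n) = 33*n + 3 = 3 + 33*n)
I(F)*m(-8, -24) = (3 + 33*(-8))*(4*(-8)) = (3 - 264)*(-32) = -261*(-32) = 8352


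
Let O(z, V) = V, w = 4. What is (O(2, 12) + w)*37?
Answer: 592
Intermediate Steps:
(O(2, 12) + w)*37 = (12 + 4)*37 = 16*37 = 592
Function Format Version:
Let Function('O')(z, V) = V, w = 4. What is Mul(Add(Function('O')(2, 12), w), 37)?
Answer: 592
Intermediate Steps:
Mul(Add(Function('O')(2, 12), w), 37) = Mul(Add(12, 4), 37) = Mul(16, 37) = 592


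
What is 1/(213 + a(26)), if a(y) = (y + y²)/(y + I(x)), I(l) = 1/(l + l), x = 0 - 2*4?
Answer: 415/99627 ≈ 0.0041655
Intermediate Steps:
x = -8 (x = 0 - 8 = -8)
I(l) = 1/(2*l)
a(y) = (y + y²)/(-1/16 + y) (a(y) = (y + y²)/(y + (½)/(-8)) = (y + y²)/(y + (½)*(-⅛)) = (y + y²)/(y - 1/16) = (y + y²)/(-1/16 + y))
1/(213 + a(26)) = 1/(213 + 16*26*(1 + 26)/(-1 + 16*26)) = 1/(213 + 16*26*27/(-1 + 416)) = 1/(213 + 16*26*27/415) = 1/(213 + 16*26*(1/415)*27) = 1/(213 + 11232/415) = 1/(99627/415) = 415/99627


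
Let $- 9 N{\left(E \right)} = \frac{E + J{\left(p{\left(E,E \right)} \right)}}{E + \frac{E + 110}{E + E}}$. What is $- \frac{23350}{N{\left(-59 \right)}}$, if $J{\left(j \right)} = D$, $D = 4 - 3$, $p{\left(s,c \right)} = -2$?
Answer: $\frac{736890975}{3422} \approx 2.1534 \cdot 10^{5}$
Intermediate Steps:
$D = 1$ ($D = 4 - 3 = 1$)
$J{\left(j \right)} = 1$
$N{\left(E \right)} = - \frac{1 + E}{9 \left(E + \frac{110 + E}{2 E}\right)}$ ($N{\left(E \right)} = - \frac{\left(E + 1\right) \frac{1}{E + \frac{E + 110}{E + E}}}{9} = - \frac{\left(1 + E\right) \frac{1}{E + \frac{110 + E}{2 E}}}{9} = - \frac{\frac{1}{E + \frac{110 + E}{2 E}} \left(1 + E\right)}{9} = - \frac{1 + E}{9 \left(E + \frac{110 + E}{2 E}\right)}$)
$- \frac{23350}{N{\left(-59 \right)}} = - \frac{23350}{\left(-2\right) \left(-59\right) \frac{1}{990 + 9 \left(-59\right) + 18 \left(-59\right)^{2}} \left(1 - 59\right)} = - \frac{23350}{\left(-2\right) \left(-59\right) \frac{1}{990 - 531 + 18 \cdot 3481} \left(-58\right)} = - \frac{23350}{\left(-2\right) \left(-59\right) \frac{1}{990 - 531 + 62658} \left(-58\right)} = - \frac{23350}{\left(-2\right) \left(-59\right) \frac{1}{63117} \left(-58\right)} = - \frac{23350}{- \frac{6844}{63117}} = \left(-23350\right) \left(- \frac{63117}{6844}\right) = \frac{736890975}{3422}$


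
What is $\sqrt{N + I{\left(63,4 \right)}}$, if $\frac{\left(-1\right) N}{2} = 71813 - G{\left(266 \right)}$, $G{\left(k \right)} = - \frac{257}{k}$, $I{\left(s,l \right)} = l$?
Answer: $\frac{i \sqrt{2540563739}}{133} \approx 378.98 i$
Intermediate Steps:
$N = - \frac{19102515}{133}$ ($N = - 2 \left(71813 - - \frac{257}{266}\right) = - 2 \left(71813 + \frac{257}{266}\right) = \left(-2\right) \frac{19102515}{266} = - \frac{19102515}{133} \approx -1.4363 \cdot 10^{5}$)
$\sqrt{N + I{\left(63,4 \right)}} = \sqrt{- \frac{19102515}{133} + 4} = \sqrt{- \frac{19101983}{133}} = \frac{i \sqrt{2540563739}}{133}$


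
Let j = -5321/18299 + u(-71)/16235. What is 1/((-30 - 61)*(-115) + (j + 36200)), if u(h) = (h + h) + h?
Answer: 297084265/13863346942103 ≈ 2.1429e-5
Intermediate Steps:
u(h) = 3*h (u(h) = 2*h + h = 3*h)
j = -90284122/297084265 (j = -5321/18299 + (3*(-71))/16235 = -5321*1/18299 - 213*1/16235 = -5321/18299 - 213/16235 = -90284122/297084265 ≈ -0.30390)
1/((-30 - 61)*(-115) + (j + 36200)) = 1/((-30 - 61)*(-115) + (-90284122/297084265 + 36200)) = 1/(-91*(-115) + 10754360108878/297084265) = 1/(10465 + 10754360108878/297084265) = 1/(13863346942103/297084265) = 297084265/13863346942103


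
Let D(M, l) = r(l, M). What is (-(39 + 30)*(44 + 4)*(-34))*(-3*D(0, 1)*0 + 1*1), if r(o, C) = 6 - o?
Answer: 112608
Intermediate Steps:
D(M, l) = 6 - l
(-(39 + 30)*(44 + 4)*(-34))*(-3*D(0, 1)*0 + 1*1) = (-(39 + 30)*(44 + 4)*(-34))*(-3*(6 - 1*1)*0 + 1*1) = (-69*48*(-34))*(-3*(6 - 1)*0 + 1) = (-1*3312*(-34))*(-3*5*0 + 1) = (-3312*(-34))*(-15*0 + 1) = 112608*(0 + 1) = 112608*1 = 112608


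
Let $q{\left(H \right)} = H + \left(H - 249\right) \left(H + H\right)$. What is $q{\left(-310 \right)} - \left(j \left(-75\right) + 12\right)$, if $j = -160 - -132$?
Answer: $344158$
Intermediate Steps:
$j = -28$ ($j = -160 + 132 = -28$)
$q{\left(H \right)} = H + 2 H \left(-249 + H\right)$ ($q{\left(H \right)} = H + \left(-249 + H\right) 2 H = H + 2 H \left(-249 + H\right)$)
$q{\left(-310 \right)} - \left(j \left(-75\right) + 12\right) = - 310 \left(-497 + 2 \left(-310\right)\right) - \left(\left(-28\right) \left(-75\right) + 12\right) = - 310 \left(-497 - 620\right) - \left(2100 + 12\right) = \left(-310\right) \left(-1117\right) - 2112 = 346270 - 2112 = 344158$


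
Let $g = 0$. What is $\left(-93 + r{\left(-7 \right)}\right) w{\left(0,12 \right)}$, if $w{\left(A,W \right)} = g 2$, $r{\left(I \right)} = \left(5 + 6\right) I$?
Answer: $0$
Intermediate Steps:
$r{\left(I \right)} = 11 I$
$w{\left(A,W \right)} = 0$ ($w{\left(A,W \right)} = 0 \cdot 2 = 0$)
$\left(-93 + r{\left(-7 \right)}\right) w{\left(0,12 \right)} = \left(-93 + 11 \left(-7\right)\right) 0 = \left(-93 - 77\right) 0 = \left(-170\right) 0 = 0$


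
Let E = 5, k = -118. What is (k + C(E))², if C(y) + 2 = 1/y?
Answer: 358801/25 ≈ 14352.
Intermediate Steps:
C(y) = -2 + 1/y
(k + C(E))² = (-118 + (-2 + 1/5))² = (-118 + (-2 + ⅕))² = (-118 - 9/5)² = (-599/5)² = 358801/25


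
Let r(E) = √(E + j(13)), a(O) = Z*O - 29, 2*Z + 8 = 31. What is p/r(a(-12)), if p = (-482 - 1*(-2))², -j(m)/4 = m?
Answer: -76800*I*√219/73 ≈ -15569.0*I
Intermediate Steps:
Z = 23/2 (Z = -4 + (½)*31 = -4 + 31/2 = 23/2 ≈ 11.500)
a(O) = -29 + 23*O/2 (a(O) = 23*O/2 - 29 = -29 + 23*O/2)
j(m) = -4*m
r(E) = √(-52 + E) (r(E) = √(E - 4*13) = √(E - 52) = √(-52 + E))
p = 230400 (p = (-482 + 2)² = (-480)² = 230400)
p/r(a(-12)) = 230400/(√(-52 + (-29 + (23/2)*(-12)))) = 230400/(√(-52 + (-29 - 138))) = 230400/(√(-52 - 167)) = 230400/(√(-219)) = 230400/((I*√219)) = 230400*(-I*√219/219) = -76800*I*√219/73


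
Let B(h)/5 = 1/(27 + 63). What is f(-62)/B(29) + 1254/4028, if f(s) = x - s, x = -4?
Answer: 110697/106 ≈ 1044.3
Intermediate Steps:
f(s) = -4 - s
B(h) = 1/18 (B(h) = 5/(27 + 63) = 5/90 = 5*(1/90) = 1/18)
f(-62)/B(29) + 1254/4028 = (-4 - 1*(-62))/(1/18) + 1254/4028 = (-4 + 62)*18 + 1254*(1/4028) = 58*18 + 33/106 = 1044 + 33/106 = 110697/106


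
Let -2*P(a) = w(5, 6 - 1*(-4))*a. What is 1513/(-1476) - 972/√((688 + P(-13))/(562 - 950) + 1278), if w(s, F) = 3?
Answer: -1513/1476 - 1944*√192120722/990313 ≈ -28.234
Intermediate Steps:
P(a) = -3*a/2
1513/(-1476) - 972/√((688 + P(-13))/(562 - 950) + 1278) = 1513/(-1476) - 972/√((688 - 3/2*(-13))/(562 - 950) + 1278) = 1513*(-1/1476) - 972/√((688 + 39/2)/(-388) + 1278) = -1513/1476 - 972/√((1415/2)*(-1/388) + 1278) = -1513/1476 - 972/√(-1415/776 + 1278) = -1513/1476 - 972*2*√192120722/990313 = -1513/1476 - 1944*√192120722/990313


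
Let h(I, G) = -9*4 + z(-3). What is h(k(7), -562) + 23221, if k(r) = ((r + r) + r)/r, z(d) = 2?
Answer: 23187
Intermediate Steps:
k(r) = 3 (k(r) = (2*r + r)/r = (3*r)/r = 3)
h(I, G) = -34 (h(I, G) = -9*4 + 2 = -36 + 2 = -34)
h(k(7), -562) + 23221 = -34 + 23221 = 23187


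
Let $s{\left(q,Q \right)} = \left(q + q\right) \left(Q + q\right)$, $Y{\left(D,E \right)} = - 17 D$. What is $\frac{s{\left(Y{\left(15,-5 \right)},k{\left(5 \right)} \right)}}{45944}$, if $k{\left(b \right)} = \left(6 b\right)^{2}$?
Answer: $- \frac{164475}{22972} \approx -7.1598$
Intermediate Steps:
$k{\left(b \right)} = 36 b^{2}$
$s{\left(q,Q \right)} = 2 q \left(Q + q\right)$
$\frac{s{\left(Y{\left(15,-5 \right)},k{\left(5 \right)} \right)}}{45944} = \frac{2 \left(\left(-17\right) 15\right) \left(36 \cdot 5^{2} - 255\right)}{45944} = 2 \left(-255\right) \left(36 \cdot 25 - 255\right) \frac{1}{45944} = 2 \left(-255\right) \left(900 - 255\right) \frac{1}{45944} = 2 \left(-255\right) 645 \cdot \frac{1}{45944} = \left(-328950\right) \frac{1}{45944} = - \frac{164475}{22972}$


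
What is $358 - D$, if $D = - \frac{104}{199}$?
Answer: $\frac{71346}{199} \approx 358.52$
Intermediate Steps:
$D = - \frac{104}{199}$ ($D = \left(-104\right) \frac{1}{199} = - \frac{104}{199} \approx -0.52261$)
$358 - D = 358 - - \frac{104}{199} = 358 + \frac{104}{199} = \frac{71346}{199}$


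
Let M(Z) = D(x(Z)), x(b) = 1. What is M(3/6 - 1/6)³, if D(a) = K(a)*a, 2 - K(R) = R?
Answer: 1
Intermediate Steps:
K(R) = 2 - R
D(a) = a*(2 - a) (D(a) = (2 - a)*a = a*(2 - a))
M(Z) = 1 (M(Z) = 1*(2 - 1*1) = 1*(2 - 1) = 1*1 = 1)
M(3/6 - 1/6)³ = 1³ = 1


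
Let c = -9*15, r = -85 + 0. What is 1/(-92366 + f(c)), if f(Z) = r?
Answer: -1/92451 ≈ -1.0817e-5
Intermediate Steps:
r = -85
c = -135
f(Z) = -85
1/(-92366 + f(c)) = 1/(-92366 - 85) = 1/(-92451) = -1/92451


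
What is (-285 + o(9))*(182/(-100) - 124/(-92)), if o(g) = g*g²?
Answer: -120546/575 ≈ -209.65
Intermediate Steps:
o(g) = g³
(-285 + o(9))*(182/(-100) - 124/(-92)) = (-285 + 9³)*(182/(-100) - 124/(-92)) = (-285 + 729)*(182*(-1/100) - 124*(-1/92)) = 444*(-91/50 + 31/23) = 444*(-543/1150) = -120546/575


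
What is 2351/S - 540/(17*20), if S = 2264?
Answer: -21161/38488 ≈ -0.54981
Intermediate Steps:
2351/S - 540/(17*20) = 2351/2264 - 540/(17*20) = 2351*(1/2264) - 540/340 = 2351/2264 - 540*1/340 = 2351/2264 - 27/17 = -21161/38488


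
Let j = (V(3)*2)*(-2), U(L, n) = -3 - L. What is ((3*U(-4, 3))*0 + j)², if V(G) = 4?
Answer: 256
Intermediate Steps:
j = -16 (j = (4*2)*(-2) = 8*(-2) = -16)
((3*U(-4, 3))*0 + j)² = ((3*(-3 - 1*(-4)))*0 - 16)² = ((3*(-3 + 4))*0 - 16)² = ((3*1)*0 - 16)² = (3*0 - 16)² = (0 - 16)² = (-16)² = 256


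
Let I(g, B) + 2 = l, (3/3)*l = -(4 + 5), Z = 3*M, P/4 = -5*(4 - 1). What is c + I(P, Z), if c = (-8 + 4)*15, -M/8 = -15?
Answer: -71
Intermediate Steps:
M = 120 (M = -8*(-15) = 120)
P = -60 (P = 4*(-5*(4 - 1)) = 4*(-5*3) = 4*(-15) = -60)
Z = 360 (Z = 3*120 = 360)
l = -9 (l = -(4 + 5) = -1*9 = -9)
I(g, B) = -11 (I(g, B) = -2 - 9 = -11)
c = -60 (c = -4*15 = -60)
c + I(P, Z) = -60 - 11 = -71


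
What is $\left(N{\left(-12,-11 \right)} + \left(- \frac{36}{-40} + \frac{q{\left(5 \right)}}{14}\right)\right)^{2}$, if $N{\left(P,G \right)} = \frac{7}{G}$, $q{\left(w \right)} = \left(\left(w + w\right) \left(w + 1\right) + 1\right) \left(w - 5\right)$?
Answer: $\frac{841}{12100} \approx 0.069504$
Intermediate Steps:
$q{\left(w \right)} = \left(1 + 2 w \left(1 + w\right)\right) \left(-5 + w\right)$ ($q{\left(w \right)} = \left(2 w \left(1 + w\right) + 1\right) \left(-5 + w\right) = \left(1 + 2 w \left(1 + w\right)\right) \left(-5 + w\right)$)
$\left(N{\left(-12,-11 \right)} + \left(- \frac{36}{-40} + \frac{q{\left(5 \right)}}{14}\right)\right)^{2} = \left(\frac{7}{-11} + \left(- \frac{36}{-40} + \frac{-5 - 45 - 8 \cdot 5^{2} + 2 \cdot 5^{3}}{14}\right)\right)^{2} = \left(7 \left(- \frac{1}{11}\right) + \left(\left(-36\right) \left(- \frac{1}{40}\right) + \left(-5 - 45 - 200 + 2 \cdot 125\right) \frac{1}{14}\right)\right)^{2} = \left(- \frac{7}{11} + \left(\frac{9}{10} + \left(-5 - 45 - 200 + 250\right) \frac{1}{14}\right)\right)^{2} = \left(- \frac{7}{11} + \left(\frac{9}{10} + 0 \cdot \frac{1}{14}\right)\right)^{2} = \left(- \frac{7}{11} + \left(\frac{9}{10} + 0\right)\right)^{2} = \left(- \frac{7}{11} + \frac{9}{10}\right)^{2} = \left(\frac{29}{110}\right)^{2} = \frac{841}{12100}$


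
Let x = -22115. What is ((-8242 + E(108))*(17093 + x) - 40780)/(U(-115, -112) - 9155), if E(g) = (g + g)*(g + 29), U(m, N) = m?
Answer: 10726048/927 ≈ 11571.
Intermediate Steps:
E(g) = 2*g*(29 + g) (E(g) = (2*g)*(29 + g) = 2*g*(29 + g))
((-8242 + E(108))*(17093 + x) - 40780)/(U(-115, -112) - 9155) = ((-8242 + 2*108*(29 + 108))*(17093 - 22115) - 40780)/(-115 - 9155) = ((-8242 + 2*108*137)*(-5022) - 40780)/(-9270) = ((-8242 + 29592)*(-5022) - 40780)*(-1/9270) = (21350*(-5022) - 40780)*(-1/9270) = (-107219700 - 40780)*(-1/9270) = -107260480*(-1/9270) = 10726048/927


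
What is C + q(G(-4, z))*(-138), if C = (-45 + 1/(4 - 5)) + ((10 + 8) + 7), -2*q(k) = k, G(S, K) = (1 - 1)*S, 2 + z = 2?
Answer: -21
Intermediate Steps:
z = 0 (z = -2 + 2 = 0)
G(S, K) = 0 (G(S, K) = 0*S = 0)
q(k) = -k/2
C = -21 (C = (-45 + 1/(-1)) + (18 + 7) = (-45 - 1) + 25 = -46 + 25 = -21)
C + q(G(-4, z))*(-138) = -21 - ½*0*(-138) = -21 + 0*(-138) = -21 + 0 = -21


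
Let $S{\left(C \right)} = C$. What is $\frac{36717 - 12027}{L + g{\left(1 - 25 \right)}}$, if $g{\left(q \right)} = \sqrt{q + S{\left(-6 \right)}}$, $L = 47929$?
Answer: $\frac{1183367010}{2297189071} - \frac{24690 i \sqrt{30}}{2297189071} \approx 0.51514 - 5.8869 \cdot 10^{-5} i$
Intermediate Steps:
$g{\left(q \right)} = \sqrt{-6 + q}$ ($g{\left(q \right)} = \sqrt{q - 6} = \sqrt{-6 + q}$)
$\frac{36717 - 12027}{L + g{\left(1 - 25 \right)}} = \frac{36717 - 12027}{47929 + \sqrt{-6 + \left(1 - 25\right)}} = \frac{24690}{47929 + \sqrt{-6 - 24}} = \frac{24690}{47929 + \sqrt{-30}} = \frac{24690}{47929 + i \sqrt{30}}$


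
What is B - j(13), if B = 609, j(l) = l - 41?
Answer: 637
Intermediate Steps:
j(l) = -41 + l
B - j(13) = 609 - (-41 + 13) = 609 - 1*(-28) = 609 + 28 = 637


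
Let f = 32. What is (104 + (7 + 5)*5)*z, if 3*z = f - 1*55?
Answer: -3772/3 ≈ -1257.3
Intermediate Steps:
z = -23/3 (z = (32 - 1*55)/3 = (32 - 55)/3 = (⅓)*(-23) = -23/3 ≈ -7.6667)
(104 + (7 + 5)*5)*z = (104 + (7 + 5)*5)*(-23/3) = (104 + 12*5)*(-23/3) = (104 + 60)*(-23/3) = 164*(-23/3) = -3772/3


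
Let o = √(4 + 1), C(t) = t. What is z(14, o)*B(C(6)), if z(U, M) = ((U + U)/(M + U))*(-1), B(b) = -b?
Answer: 2352/191 - 168*√5/191 ≈ 10.347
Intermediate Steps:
o = √5 ≈ 2.2361
z(U, M) = -2*U/(M + U) (z(U, M) = ((2*U)/(M + U))*(-1) = (2*U/(M + U))*(-1) = -2*U/(M + U))
z(14, o)*B(C(6)) = (-2*14/(√5 + 14))*(-1*6) = -2*14/(14 + √5)*(-6) = -28/(14 + √5)*(-6) = 168/(14 + √5)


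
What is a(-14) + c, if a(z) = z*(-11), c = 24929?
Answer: 25083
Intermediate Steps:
a(z) = -11*z
a(-14) + c = -11*(-14) + 24929 = 154 + 24929 = 25083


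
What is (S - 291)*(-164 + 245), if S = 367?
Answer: 6156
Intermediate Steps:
(S - 291)*(-164 + 245) = (367 - 291)*(-164 + 245) = 76*81 = 6156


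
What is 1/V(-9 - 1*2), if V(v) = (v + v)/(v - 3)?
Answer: 7/11 ≈ 0.63636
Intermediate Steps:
V(v) = 2*v/(-3 + v) (V(v) = (2*v)/(-3 + v) = 2*v/(-3 + v))
1/V(-9 - 1*2) = 1/(2*(-9 - 1*2)/(-3 + (-9 - 1*2))) = 1/(2*(-9 - 2)/(-3 + (-9 - 2))) = 1/(2*(-11)/(-3 - 11)) = 1/(2*(-11)/(-14)) = 1/(2*(-11)*(-1/14)) = 1/(11/7) = 7/11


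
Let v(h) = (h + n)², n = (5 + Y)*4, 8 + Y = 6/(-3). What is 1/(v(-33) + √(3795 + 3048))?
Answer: 2809/7883638 - √6843/7883638 ≈ 0.00034581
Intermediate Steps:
Y = -10 (Y = -8 + 6/(-3) = -8 + 6*(-⅓) = -8 - 2 = -10)
n = -20 (n = (5 - 10)*4 = -5*4 = -20)
v(h) = (-20 + h)² (v(h) = (h - 20)² = (-20 + h)²)
1/(v(-33) + √(3795 + 3048)) = 1/((-20 - 33)² + √(3795 + 3048)) = 1/((-53)² + √6843) = 1/(2809 + √6843)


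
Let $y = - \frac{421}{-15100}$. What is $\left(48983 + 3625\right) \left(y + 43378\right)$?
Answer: $\frac{8614668122592}{3775} \approx 2.282 \cdot 10^{9}$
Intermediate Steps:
$y = \frac{421}{15100}$ ($y = \left(-421\right) \left(- \frac{1}{15100}\right) = \frac{421}{15100} \approx 0.027881$)
$\left(48983 + 3625\right) \left(y + 43378\right) = \left(48983 + 3625\right) \left(\frac{421}{15100} + 43378\right) = 52608 \cdot \frac{655008221}{15100} = \frac{8614668122592}{3775}$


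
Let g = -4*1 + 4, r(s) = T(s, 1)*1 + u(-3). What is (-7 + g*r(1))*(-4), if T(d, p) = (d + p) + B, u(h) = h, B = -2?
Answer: 28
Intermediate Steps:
T(d, p) = -2 + d + p (T(d, p) = (d + p) - 2 = -2 + d + p)
r(s) = -4 + s (r(s) = (-2 + s + 1)*1 - 3 = (-1 + s)*1 - 3 = (-1 + s) - 3 = -4 + s)
g = 0 (g = -4 + 4 = 0)
(-7 + g*r(1))*(-4) = (-7 + 0*(-4 + 1))*(-4) = (-7 + 0*(-3))*(-4) = (-7 + 0)*(-4) = -7*(-4) = 28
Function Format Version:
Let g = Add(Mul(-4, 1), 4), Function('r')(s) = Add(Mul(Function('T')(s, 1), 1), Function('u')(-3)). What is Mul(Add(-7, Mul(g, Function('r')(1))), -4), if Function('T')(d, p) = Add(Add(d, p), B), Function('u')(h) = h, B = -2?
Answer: 28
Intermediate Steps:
Function('T')(d, p) = Add(-2, d, p) (Function('T')(d, p) = Add(Add(d, p), -2) = Add(-2, d, p))
Function('r')(s) = Add(-4, s) (Function('r')(s) = Add(Mul(Add(-2, s, 1), 1), -3) = Add(Mul(Add(-1, s), 1), -3) = Add(Add(-1, s), -3) = Add(-4, s))
g = 0 (g = Add(-4, 4) = 0)
Mul(Add(-7, Mul(g, Function('r')(1))), -4) = Mul(Add(-7, Mul(0, Add(-4, 1))), -4) = Mul(Add(-7, Mul(0, -3)), -4) = Mul(Add(-7, 0), -4) = Mul(-7, -4) = 28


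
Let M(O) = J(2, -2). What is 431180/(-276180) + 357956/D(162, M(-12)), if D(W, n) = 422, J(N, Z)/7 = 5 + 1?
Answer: 2466958253/2913699 ≈ 846.68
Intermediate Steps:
J(N, Z) = 42 (J(N, Z) = 7*(5 + 1) = 7*6 = 42)
M(O) = 42
431180/(-276180) + 357956/D(162, M(-12)) = 431180/(-276180) + 357956/422 = 431180*(-1/276180) + 357956*(1/422) = -21559/13809 + 178978/211 = 2466958253/2913699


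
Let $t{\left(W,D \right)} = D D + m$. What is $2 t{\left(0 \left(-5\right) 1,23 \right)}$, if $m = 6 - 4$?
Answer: $1062$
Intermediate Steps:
$m = 2$ ($m = 6 - 4 = 2$)
$t{\left(W,D \right)} = 2 + D^{2}$ ($t{\left(W,D \right)} = D D + 2 = D^{2} + 2 = 2 + D^{2}$)
$2 t{\left(0 \left(-5\right) 1,23 \right)} = 2 \left(2 + 23^{2}\right) = 2 \left(2 + 529\right) = 2 \cdot 531 = 1062$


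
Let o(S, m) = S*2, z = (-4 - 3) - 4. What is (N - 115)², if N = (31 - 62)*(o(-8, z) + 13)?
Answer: 484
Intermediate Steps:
z = -11 (z = -7 - 4 = -11)
o(S, m) = 2*S
N = 93 (N = (31 - 62)*(2*(-8) + 13) = -31*(-16 + 13) = -31*(-3) = 93)
(N - 115)² = (93 - 115)² = (-22)² = 484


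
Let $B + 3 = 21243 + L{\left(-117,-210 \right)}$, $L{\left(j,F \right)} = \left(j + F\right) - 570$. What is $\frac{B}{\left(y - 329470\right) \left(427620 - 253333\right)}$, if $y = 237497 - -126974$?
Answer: $\frac{6781}{2033406429} \approx 3.3348 \cdot 10^{-6}$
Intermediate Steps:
$L{\left(j,F \right)} = -570 + F + j$ ($L{\left(j,F \right)} = \left(F + j\right) - 570 = -570 + F + j$)
$y = 364471$ ($y = 237497 + 126974 = 364471$)
$B = 20343$ ($B = -3 + \left(21243 - 897\right) = -3 + 20346 = 20343$)
$\frac{B}{\left(y - 329470\right) \left(427620 - 253333\right)} = \frac{20343}{\left(364471 - 329470\right) \left(427620 - 253333\right)} = \frac{20343}{35001 \cdot 174287} = \frac{20343}{6100219287} = 20343 \cdot \frac{1}{6100219287} = \frac{6781}{2033406429}$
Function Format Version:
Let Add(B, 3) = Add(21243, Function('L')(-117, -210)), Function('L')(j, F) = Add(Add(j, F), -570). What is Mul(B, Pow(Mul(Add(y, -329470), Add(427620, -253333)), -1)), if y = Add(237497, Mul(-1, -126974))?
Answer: Rational(6781, 2033406429) ≈ 3.3348e-6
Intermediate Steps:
Function('L')(j, F) = Add(-570, F, j) (Function('L')(j, F) = Add(Add(F, j), -570) = Add(-570, F, j))
y = 364471 (y = Add(237497, 126974) = 364471)
B = 20343 (B = Add(-3, Add(21243, Add(-570, -210, -117))) = Add(-3, Add(21243, -897)) = Add(-3, 20346) = 20343)
Mul(B, Pow(Mul(Add(y, -329470), Add(427620, -253333)), -1)) = Mul(20343, Pow(Mul(Add(364471, -329470), Add(427620, -253333)), -1)) = Mul(20343, Pow(Mul(35001, 174287), -1)) = Mul(20343, Pow(6100219287, -1)) = Mul(20343, Rational(1, 6100219287)) = Rational(6781, 2033406429)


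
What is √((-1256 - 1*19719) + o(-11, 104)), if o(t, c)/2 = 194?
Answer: I*√20587 ≈ 143.48*I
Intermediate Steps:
o(t, c) = 388 (o(t, c) = 2*194 = 388)
√((-1256 - 1*19719) + o(-11, 104)) = √((-1256 - 1*19719) + 388) = √((-1256 - 19719) + 388) = √(-20975 + 388) = √(-20587) = I*√20587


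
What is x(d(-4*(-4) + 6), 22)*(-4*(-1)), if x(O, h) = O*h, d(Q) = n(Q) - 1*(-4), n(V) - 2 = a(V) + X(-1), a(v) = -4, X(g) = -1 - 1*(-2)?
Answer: 264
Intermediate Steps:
X(g) = 1 (X(g) = -1 + 2 = 1)
n(V) = -1 (n(V) = 2 + (-4 + 1) = 2 - 3 = -1)
d(Q) = 3 (d(Q) = -1 - 1*(-4) = -1 + 4 = 3)
x(d(-4*(-4) + 6), 22)*(-4*(-1)) = (3*22)*(-4*(-1)) = 66*4 = 264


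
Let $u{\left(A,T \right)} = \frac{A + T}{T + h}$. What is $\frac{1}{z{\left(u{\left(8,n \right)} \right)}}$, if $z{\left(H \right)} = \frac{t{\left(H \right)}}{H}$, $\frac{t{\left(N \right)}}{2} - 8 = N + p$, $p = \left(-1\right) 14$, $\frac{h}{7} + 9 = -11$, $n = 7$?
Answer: $\frac{5}{542} \approx 0.0092251$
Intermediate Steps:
$h = -140$ ($h = -63 + 7 \left(-11\right) = -63 - 77 = -140$)
$u{\left(A,T \right)} = \frac{A + T}{-140 + T}$ ($u{\left(A,T \right)} = \frac{A + T}{T - 140} = \frac{A + T}{-140 + T}$)
$p = -14$
$t{\left(N \right)} = -12 + 2 N$ ($t{\left(N \right)} = 16 + 2 \left(N - 14\right) = 16 + 2 \left(-14 + N\right) = 16 + \left(-28 + 2 N\right) = -12 + 2 N$)
$z{\left(H \right)} = \frac{-12 + 2 H}{H}$
$\frac{1}{z{\left(u{\left(8,n \right)} \right)}} = \frac{1}{2 - \frac{12}{\frac{1}{-140 + 7} \left(8 + 7\right)}} = \frac{1}{2 - \frac{12}{\frac{1}{-133} \cdot 15}} = \frac{1}{2 - \frac{12}{\left(- \frac{1}{133}\right) 15}} = \frac{1}{2 - \frac{12}{- \frac{15}{133}}} = \frac{1}{2 - - \frac{532}{5}} = \frac{1}{2 + \frac{532}{5}} = \frac{1}{\frac{542}{5}} = \frac{5}{542}$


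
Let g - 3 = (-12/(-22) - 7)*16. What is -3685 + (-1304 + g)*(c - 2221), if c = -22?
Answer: 34607086/11 ≈ 3.1461e+6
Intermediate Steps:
g = -1103/11 (g = 3 + (-12/(-22) - 7)*16 = 3 + (-12*(-1/22) - 7)*16 = 3 + (6/11 - 7)*16 = 3 - 71/11*16 = 3 - 1136/11 = -1103/11 ≈ -100.27)
-3685 + (-1304 + g)*(c - 2221) = -3685 + (-1304 - 1103/11)*(-22 - 2221) = -3685 - 15447/11*(-2243) = -3685 + 34647621/11 = 34607086/11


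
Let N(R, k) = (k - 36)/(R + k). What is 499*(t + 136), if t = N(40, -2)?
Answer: 67365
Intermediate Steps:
N(R, k) = (-36 + k)/(R + k)
t = -1 (t = (-36 - 2)/(40 - 2) = -38/38 = (1/38)*(-38) = -1)
499*(t + 136) = 499*(-1 + 136) = 499*135 = 67365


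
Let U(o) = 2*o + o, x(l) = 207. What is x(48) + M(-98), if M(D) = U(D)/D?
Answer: 210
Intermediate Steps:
U(o) = 3*o
M(D) = 3 (M(D) = (3*D)/D = 3)
x(48) + M(-98) = 207 + 3 = 210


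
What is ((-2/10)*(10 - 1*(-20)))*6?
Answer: -36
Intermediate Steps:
((-2/10)*(10 - 1*(-20)))*6 = ((-2*⅒)*(10 + 20))*6 = -⅕*30*6 = -6*6 = -36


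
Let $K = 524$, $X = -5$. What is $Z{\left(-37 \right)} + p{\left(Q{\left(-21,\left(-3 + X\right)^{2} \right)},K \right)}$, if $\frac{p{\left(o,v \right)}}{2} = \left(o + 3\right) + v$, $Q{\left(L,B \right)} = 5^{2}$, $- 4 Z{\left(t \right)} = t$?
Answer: $\frac{4453}{4} \approx 1113.3$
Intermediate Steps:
$Z{\left(t \right)} = - \frac{t}{4}$
$Q{\left(L,B \right)} = 25$
$p{\left(o,v \right)} = 6 + 2 o + 2 v$ ($p{\left(o,v \right)} = 2 \left(\left(o + 3\right) + v\right) = 2 \left(\left(3 + o\right) + v\right) = 2 \left(3 + o + v\right) = 6 + 2 o + 2 v$)
$Z{\left(-37 \right)} + p{\left(Q{\left(-21,\left(-3 + X\right)^{2} \right)},K \right)} = \left(- \frac{1}{4}\right) \left(-37\right) + \left(6 + 2 \cdot 25 + 2 \cdot 524\right) = \frac{37}{4} + \left(6 + 50 + 1048\right) = \frac{37}{4} + 1104 = \frac{4453}{4}$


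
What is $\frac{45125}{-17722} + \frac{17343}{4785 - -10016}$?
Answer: $- \frac{8793719}{6397642} \approx -1.3745$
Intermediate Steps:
$\frac{45125}{-17722} + \frac{17343}{4785 - -10016} = 45125 \left(- \frac{1}{17722}\right) + \frac{17343}{4785 + 10016} = - \frac{45125}{17722} + \frac{17343}{14801} = - \frac{45125}{17722} + 17343 \cdot \frac{1}{14801} = - \frac{45125}{17722} + \frac{423}{361} = - \frac{8793719}{6397642}$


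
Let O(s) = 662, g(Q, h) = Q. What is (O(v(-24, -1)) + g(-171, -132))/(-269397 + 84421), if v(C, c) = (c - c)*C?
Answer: -491/184976 ≈ -0.0026544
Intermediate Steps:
v(C, c) = 0 (v(C, c) = 0*C = 0)
(O(v(-24, -1)) + g(-171, -132))/(-269397 + 84421) = (662 - 171)/(-269397 + 84421) = 491/(-184976) = 491*(-1/184976) = -491/184976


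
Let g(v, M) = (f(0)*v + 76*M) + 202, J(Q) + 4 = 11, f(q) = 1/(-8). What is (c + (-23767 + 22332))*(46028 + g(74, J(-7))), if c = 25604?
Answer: 4519868859/4 ≈ 1.1300e+9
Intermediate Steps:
f(q) = -⅛
J(Q) = 7 (J(Q) = -4 + 11 = 7)
g(v, M) = 202 + 76*M - v/8 (g(v, M) = (-v/8 + 76*M) + 202 = (76*M - v/8) + 202 = 202 + 76*M - v/8)
(c + (-23767 + 22332))*(46028 + g(74, J(-7))) = (25604 + (-23767 + 22332))*(46028 + (202 + 76*7 - ⅛*74)) = (25604 - 1435)*(46028 + (202 + 532 - 37/4)) = 24169*(46028 + 2899/4) = 24169*(187011/4) = 4519868859/4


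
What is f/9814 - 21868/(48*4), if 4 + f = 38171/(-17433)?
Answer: -155890055683/1368699696 ≈ -113.90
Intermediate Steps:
f = -107903/17433 (f = -4 + 38171/(-17433) = -4 + 38171*(-1/17433) = -4 - 38171/17433 = -107903/17433 ≈ -6.1896)
f/9814 - 21868/(48*4) = -107903/17433/9814 - 21868/(48*4) = -107903/17433*1/9814 - 21868/192 = -107903/171087462 - 21868*1/192 = -107903/171087462 - 5467/48 = -155890055683/1368699696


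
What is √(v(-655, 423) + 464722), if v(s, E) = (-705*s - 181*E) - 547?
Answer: √849387 ≈ 921.62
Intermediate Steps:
v(s, E) = -547 - 705*s - 181*E
√(v(-655, 423) + 464722) = √((-547 - 705*(-655) - 181*423) + 464722) = √((-547 + 461775 - 76563) + 464722) = √(384665 + 464722) = √849387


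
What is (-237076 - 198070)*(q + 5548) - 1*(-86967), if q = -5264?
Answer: -123494497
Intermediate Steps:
(-237076 - 198070)*(q + 5548) - 1*(-86967) = (-237076 - 198070)*(-5264 + 5548) - 1*(-86967) = -435146*284 + 86967 = -123581464 + 86967 = -123494497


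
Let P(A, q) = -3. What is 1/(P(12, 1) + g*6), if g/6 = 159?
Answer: 1/5721 ≈ 0.00017479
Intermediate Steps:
g = 954 (g = 6*159 = 954)
1/(P(12, 1) + g*6) = 1/(-3 + 954*6) = 1/(-3 + 5724) = 1/5721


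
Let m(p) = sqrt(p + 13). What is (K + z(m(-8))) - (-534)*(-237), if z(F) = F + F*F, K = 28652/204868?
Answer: -6481657838/51217 + sqrt(5) ≈ -1.2655e+5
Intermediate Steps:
K = 7163/51217 (K = 28652*(1/204868) = 7163/51217 ≈ 0.13986)
m(p) = sqrt(13 + p)
z(F) = F + F**2
(K + z(m(-8))) - (-534)*(-237) = (7163/51217 + sqrt(13 - 8)*(1 + sqrt(13 - 8))) - (-534)*(-237) = (7163/51217 + sqrt(5)*(1 + sqrt(5))) - 1*126558 = (7163/51217 + sqrt(5)*(1 + sqrt(5))) - 126558 = -6481913923/51217 + sqrt(5)*(1 + sqrt(5))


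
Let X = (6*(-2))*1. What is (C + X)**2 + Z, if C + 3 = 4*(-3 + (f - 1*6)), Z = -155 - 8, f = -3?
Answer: 3806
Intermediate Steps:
X = -12 (X = -12*1 = -12)
Z = -163
C = -51 (C = -3 + 4*(-3 + (-3 - 1*6)) = -3 + 4*(-3 + (-3 - 6)) = -3 + 4*(-3 - 9) = -3 + 4*(-12) = -3 - 48 = -51)
(C + X)**2 + Z = (-51 - 12)**2 - 163 = (-63)**2 - 163 = 3969 - 163 = 3806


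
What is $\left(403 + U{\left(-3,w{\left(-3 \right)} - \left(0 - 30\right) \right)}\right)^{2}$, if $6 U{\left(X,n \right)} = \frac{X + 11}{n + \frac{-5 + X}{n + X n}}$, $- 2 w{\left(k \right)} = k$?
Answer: $\frac{2579631091129}{15880225} \approx 1.6244 \cdot 10^{5}$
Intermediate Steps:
$w{\left(k \right)} = - \frac{k}{2}$
$U{\left(X,n \right)} = \frac{11 + X}{6 \left(n + \frac{-5 + X}{n + X n}\right)}$ ($U{\left(X,n \right)} = \frac{\left(X + 11\right) \frac{1}{n + \frac{-5 + X}{n + X n}}}{6} = \frac{\left(11 + X\right) \frac{1}{n + \frac{-5 + X}{n + X n}}}{6} = \frac{\frac{1}{n + \frac{-5 + X}{n + X n}} \left(11 + X\right)}{6} = \frac{11 + X}{6 \left(n + \frac{-5 + X}{n + X n}\right)}$)
$\left(403 + U{\left(-3,w{\left(-3 \right)} - \left(0 - 30\right) \right)}\right)^{2} = \left(403 + \frac{\left(\left(- \frac{1}{2}\right) \left(-3\right) - \left(0 - 30\right)\right) \left(11 + \left(-3\right)^{2} + 12 \left(-3\right)\right)}{6 \left(-5 - 3 + \left(\left(- \frac{1}{2}\right) \left(-3\right) - \left(0 - 30\right)\right)^{2} - 3 \left(\left(- \frac{1}{2}\right) \left(-3\right) - \left(0 - 30\right)\right)^{2}\right)}\right)^{2} = \left(403 + \frac{\left(\frac{3}{2} - \left(0 - 30\right)\right) \left(11 + 9 - 36\right)}{6 \left(-5 - 3 + \left(\frac{3}{2} - \left(0 - 30\right)\right)^{2} - 3 \left(\frac{3}{2} - \left(0 - 30\right)\right)^{2}\right)}\right)^{2} = \left(403 + \frac{1}{6} \left(\frac{3}{2} - -30\right) \frac{1}{-5 - 3 + \left(\frac{3}{2} - -30\right)^{2} - 3 \left(\frac{3}{2} - -30\right)^{2}} \left(-16\right)\right)^{2} = \left(403 + \frac{1}{6} \left(\frac{3}{2} + 30\right) \frac{1}{-5 - 3 + \left(\frac{3}{2} + 30\right)^{2} - 3 \left(\frac{3}{2} + 30\right)^{2}} \left(-16\right)\right)^{2} = \left(403 + \frac{1}{6} \cdot \frac{63}{2} \frac{1}{-5 - 3 + \left(\frac{63}{2}\right)^{2} - 3 \left(\frac{63}{2}\right)^{2}} \left(-16\right)\right)^{2} = \left(403 + \frac{1}{6} \cdot \frac{63}{2} \frac{1}{-5 - 3 + \frac{3969}{4} - \frac{11907}{4}} \left(-16\right)\right)^{2} = \left(403 + \frac{1}{6} \cdot \frac{63}{2} \frac{1}{- \frac{3985}{2}} \left(-16\right)\right)^{2} = \left(403 + \frac{1}{6} \cdot \frac{63}{2} \left(- \frac{2}{3985}\right) \left(-16\right)\right)^{2} = \left(403 + \frac{168}{3985}\right)^{2} = \left(\frac{1606123}{3985}\right)^{2} = \frac{2579631091129}{15880225}$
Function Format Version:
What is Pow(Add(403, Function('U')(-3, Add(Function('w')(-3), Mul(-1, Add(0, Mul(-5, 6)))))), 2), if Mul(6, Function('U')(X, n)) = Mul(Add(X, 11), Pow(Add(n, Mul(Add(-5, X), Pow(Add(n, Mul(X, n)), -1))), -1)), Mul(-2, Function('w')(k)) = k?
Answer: Rational(2579631091129, 15880225) ≈ 1.6244e+5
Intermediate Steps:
Function('w')(k) = Mul(Rational(-1, 2), k)
Function('U')(X, n) = Mul(Rational(1, 6), Pow(Add(n, Mul(Pow(Add(n, Mul(X, n)), -1), Add(-5, X))), -1), Add(11, X)) (Function('U')(X, n) = Mul(Rational(1, 6), Mul(Add(X, 11), Pow(Add(n, Mul(Add(-5, X), Pow(Add(n, Mul(X, n)), -1))), -1))) = Mul(Rational(1, 6), Mul(Add(11, X), Pow(Add(n, Mul(Pow(Add(n, Mul(X, n)), -1), Add(-5, X))), -1))) = Mul(Rational(1, 6), Mul(Pow(Add(n, Mul(Pow(Add(n, Mul(X, n)), -1), Add(-5, X))), -1), Add(11, X))) = Mul(Rational(1, 6), Pow(Add(n, Mul(Pow(Add(n, Mul(X, n)), -1), Add(-5, X))), -1), Add(11, X)))
Pow(Add(403, Function('U')(-3, Add(Function('w')(-3), Mul(-1, Add(0, Mul(-5, 6)))))), 2) = Pow(Add(403, Mul(Rational(1, 6), Add(Mul(Rational(-1, 2), -3), Mul(-1, Add(0, Mul(-5, 6)))), Pow(Add(-5, -3, Pow(Add(Mul(Rational(-1, 2), -3), Mul(-1, Add(0, Mul(-5, 6)))), 2), Mul(-3, Pow(Add(Mul(Rational(-1, 2), -3), Mul(-1, Add(0, Mul(-5, 6)))), 2))), -1), Add(11, Pow(-3, 2), Mul(12, -3)))), 2) = Pow(Add(403, Mul(Rational(1, 6), Add(Rational(3, 2), Mul(-1, Add(0, -30))), Pow(Add(-5, -3, Pow(Add(Rational(3, 2), Mul(-1, Add(0, -30))), 2), Mul(-3, Pow(Add(Rational(3, 2), Mul(-1, Add(0, -30))), 2))), -1), Add(11, 9, -36))), 2) = Pow(Add(403, Mul(Rational(1, 6), Add(Rational(3, 2), Mul(-1, -30)), Pow(Add(-5, -3, Pow(Add(Rational(3, 2), Mul(-1, -30)), 2), Mul(-3, Pow(Add(Rational(3, 2), Mul(-1, -30)), 2))), -1), -16)), 2) = Pow(Add(403, Mul(Rational(1, 6), Add(Rational(3, 2), 30), Pow(Add(-5, -3, Pow(Add(Rational(3, 2), 30), 2), Mul(-3, Pow(Add(Rational(3, 2), 30), 2))), -1), -16)), 2) = Pow(Add(403, Mul(Rational(1, 6), Rational(63, 2), Pow(Add(-5, -3, Pow(Rational(63, 2), 2), Mul(-3, Pow(Rational(63, 2), 2))), -1), -16)), 2) = Pow(Add(403, Mul(Rational(1, 6), Rational(63, 2), Pow(Add(-5, -3, Rational(3969, 4), Mul(-3, Rational(3969, 4))), -1), -16)), 2) = Pow(Add(403, Mul(Rational(1, 6), Rational(63, 2), Pow(Add(-5, -3, Rational(3969, 4), Rational(-11907, 4)), -1), -16)), 2) = Pow(Add(403, Mul(Rational(1, 6), Rational(63, 2), Pow(Rational(-3985, 2), -1), -16)), 2) = Pow(Add(403, Mul(Rational(1, 6), Rational(63, 2), Rational(-2, 3985), -16)), 2) = Pow(Add(403, Rational(168, 3985)), 2) = Pow(Rational(1606123, 3985), 2) = Rational(2579631091129, 15880225)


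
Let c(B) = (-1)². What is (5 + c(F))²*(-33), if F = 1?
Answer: -1188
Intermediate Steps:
c(B) = 1
(5 + c(F))²*(-33) = (5 + 1)²*(-33) = 6²*(-33) = 36*(-33) = -1188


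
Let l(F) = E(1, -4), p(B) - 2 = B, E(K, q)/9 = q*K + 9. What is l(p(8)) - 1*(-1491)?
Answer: 1536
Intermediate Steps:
E(K, q) = 81 + 9*K*q (E(K, q) = 9*(q*K + 9) = 9*(K*q + 9) = 9*(9 + K*q) = 81 + 9*K*q)
p(B) = 2 + B
l(F) = 45 (l(F) = 81 + 9*1*(-4) = 81 - 36 = 45)
l(p(8)) - 1*(-1491) = 45 - 1*(-1491) = 45 + 1491 = 1536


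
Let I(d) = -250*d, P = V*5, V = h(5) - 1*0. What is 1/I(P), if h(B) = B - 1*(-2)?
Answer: -1/8750 ≈ -0.00011429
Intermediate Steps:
h(B) = 2 + B (h(B) = B + 2 = 2 + B)
V = 7 (V = (2 + 5) - 1*0 = 7 + 0 = 7)
P = 35 (P = 7*5 = 35)
1/I(P) = 1/(-250*35) = 1/(-8750) = -1/8750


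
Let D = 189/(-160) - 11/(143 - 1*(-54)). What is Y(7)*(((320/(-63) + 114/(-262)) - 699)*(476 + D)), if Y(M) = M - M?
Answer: 0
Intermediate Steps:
Y(M) = 0
D = -38993/31520 (D = 189*(-1/160) - 11/(143 + 54) = -189/160 - 11/197 = -38993/31520 ≈ -1.2371)
Y(7)*(((320/(-63) + 114/(-262)) - 699)*(476 + D)) = 0*(((320/(-63) + 114/(-262)) - 699)*(476 - 38993/31520)) = 0*(((320*(-1/63) + 114*(-1/262)) - 699)*(14964527/31520)) = 0*(((-320/63 - 57/131) - 699)*(14964527/31520)) = 0*((-45511/8253 - 699)*(14964527/31520)) = 0*(-5814358/8253*14964527/31520) = 0*(-43504558639333/130067280) = 0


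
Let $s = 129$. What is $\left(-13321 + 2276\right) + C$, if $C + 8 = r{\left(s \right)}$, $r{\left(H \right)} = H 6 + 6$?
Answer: $-10273$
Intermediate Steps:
$r{\left(H \right)} = 6 + 6 H$ ($r{\left(H \right)} = 6 H + 6 = 6 + 6 H$)
$C = 772$ ($C = -8 + \left(6 + 6 \cdot 129\right) = -8 + \left(6 + 774\right) = -8 + 780 = 772$)
$\left(-13321 + 2276\right) + C = \left(-13321 + 2276\right) + 772 = -11045 + 772 = -10273$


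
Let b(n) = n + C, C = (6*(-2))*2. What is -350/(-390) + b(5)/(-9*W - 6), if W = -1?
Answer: -212/39 ≈ -5.4359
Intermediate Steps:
C = -24 (C = -12*2 = -24)
b(n) = -24 + n (b(n) = n - 24 = -24 + n)
-350/(-390) + b(5)/(-9*W - 6) = -350/(-390) + (-24 + 5)/(-9*(-1) - 6) = -350*(-1/390) - 19/(9 - 6) = 35/39 - 19/3 = -212/39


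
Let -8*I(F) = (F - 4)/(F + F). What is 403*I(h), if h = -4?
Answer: -403/8 ≈ -50.375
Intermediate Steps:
I(F) = -(-4 + F)/(16*F) (I(F) = -(F - 4)/(8*(F + F)) = -(-4 + F)/(8*(2*F)) = -(-4 + F)*1/(2*F)/8 = -(-4 + F)/(16*F))
403*I(h) = 403*((1/16)*(4 - 1*(-4))/(-4)) = 403*((1/16)*(-1/4)*(4 + 4)) = 403*((1/16)*(-1/4)*8) = 403*(-1/8) = -403/8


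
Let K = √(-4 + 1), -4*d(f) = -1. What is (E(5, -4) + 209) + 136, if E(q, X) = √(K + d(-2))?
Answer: 345 + √(1 + 4*I*√3)/2 ≈ 346.0 + 0.86602*I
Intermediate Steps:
d(f) = ¼ (d(f) = -¼*(-1) = ¼)
K = I*√3 (K = √(-3) = I*√3 ≈ 1.732*I)
E(q, X) = √(¼ + I*√3) (E(q, X) = √(I*√3 + ¼) = √(¼ + I*√3))
(E(5, -4) + 209) + 136 = (√(1 + 4*I*√3)/2 + 209) + 136 = (209 + √(1 + 4*I*√3)/2) + 136 = 345 + √(1 + 4*I*√3)/2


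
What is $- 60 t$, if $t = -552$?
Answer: $33120$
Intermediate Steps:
$- 60 t = \left(-60\right) \left(-552\right) = 33120$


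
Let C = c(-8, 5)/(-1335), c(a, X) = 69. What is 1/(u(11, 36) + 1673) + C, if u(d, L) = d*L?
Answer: -47142/920705 ≈ -0.051202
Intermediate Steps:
u(d, L) = L*d
C = -23/445 (C = 69/(-1335) = 69*(-1/1335) = -23/445 ≈ -0.051685)
1/(u(11, 36) + 1673) + C = 1/(36*11 + 1673) - 23/445 = 1/(396 + 1673) - 23/445 = 1/2069 - 23/445 = -47142/920705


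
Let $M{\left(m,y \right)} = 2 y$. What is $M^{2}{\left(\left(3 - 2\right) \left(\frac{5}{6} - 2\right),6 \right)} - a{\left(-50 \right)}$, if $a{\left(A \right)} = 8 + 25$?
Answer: $111$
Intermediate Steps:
$a{\left(A \right)} = 33$
$M^{2}{\left(\left(3 - 2\right) \left(\frac{5}{6} - 2\right),6 \right)} - a{\left(-50 \right)} = \left(2 \cdot 6\right)^{2} - 33 = 12^{2} - 33 = 144 - 33 = 111$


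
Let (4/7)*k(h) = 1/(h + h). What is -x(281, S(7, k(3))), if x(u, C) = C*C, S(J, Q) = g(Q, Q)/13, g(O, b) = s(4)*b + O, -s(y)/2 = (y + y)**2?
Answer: -790321/97344 ≈ -8.1189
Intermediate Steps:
s(y) = -8*y**2 (s(y) = -2*(y + y)**2 = -2*4*y**2 = -8*y**2)
k(h) = 7/(8*h) (k(h) = 7/(4*(h + h)) = 7/(4*((2*h))) = 7*(1/(2*h))/4 = 7/(8*h))
g(O, b) = O - 128*b (g(O, b) = (-8*4**2)*b + O = (-8*16)*b + O = -128*b + O = O - 128*b)
S(J, Q) = -127*Q/13 (S(J, Q) = (Q - 128*Q)/13 = -127*Q*(1/13) = -127*Q/13)
x(u, C) = C**2
-x(281, S(7, k(3))) = -(-889/(104*3))**2 = -(-127/13*7/24)**2 = -(-889/312)**2 = -1*790321/97344 = -790321/97344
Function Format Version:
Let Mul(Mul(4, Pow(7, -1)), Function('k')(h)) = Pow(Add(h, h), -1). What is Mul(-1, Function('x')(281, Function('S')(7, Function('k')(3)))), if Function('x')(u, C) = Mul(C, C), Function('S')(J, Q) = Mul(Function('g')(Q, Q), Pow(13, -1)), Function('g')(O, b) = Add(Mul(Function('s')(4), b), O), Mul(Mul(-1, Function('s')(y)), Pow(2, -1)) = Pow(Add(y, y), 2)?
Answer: Rational(-790321, 97344) ≈ -8.1189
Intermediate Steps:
Function('s')(y) = Mul(-8, Pow(y, 2)) (Function('s')(y) = Mul(-2, Pow(Add(y, y), 2)) = Mul(-2, Pow(Mul(2, y), 2)) = Mul(-2, Mul(4, Pow(y, 2))) = Mul(-8, Pow(y, 2)))
Function('k')(h) = Mul(Rational(7, 8), Pow(h, -1)) (Function('k')(h) = Mul(Rational(7, 4), Pow(Add(h, h), -1)) = Mul(Rational(7, 4), Pow(Mul(2, h), -1)) = Mul(Rational(7, 4), Mul(Rational(1, 2), Pow(h, -1))) = Mul(Rational(7, 8), Pow(h, -1)))
Function('g')(O, b) = Add(O, Mul(-128, b)) (Function('g')(O, b) = Add(Mul(Mul(-8, Pow(4, 2)), b), O) = Add(Mul(Mul(-8, 16), b), O) = Add(Mul(-128, b), O) = Add(O, Mul(-128, b)))
Function('S')(J, Q) = Mul(Rational(-127, 13), Q) (Function('S')(J, Q) = Mul(Add(Q, Mul(-128, Q)), Pow(13, -1)) = Mul(Mul(-127, Q), Rational(1, 13)) = Mul(Rational(-127, 13), Q))
Function('x')(u, C) = Pow(C, 2)
Mul(-1, Function('x')(281, Function('S')(7, Function('k')(3)))) = Mul(-1, Pow(Mul(Rational(-127, 13), Mul(Rational(7, 8), Pow(3, -1))), 2)) = Mul(-1, Pow(Mul(Rational(-127, 13), Mul(Rational(7, 8), Rational(1, 3))), 2)) = Mul(-1, Pow(Mul(Rational(-127, 13), Rational(7, 24)), 2)) = Mul(-1, Pow(Rational(-889, 312), 2)) = Mul(-1, Rational(790321, 97344)) = Rational(-790321, 97344)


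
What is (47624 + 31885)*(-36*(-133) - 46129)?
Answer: -3286981569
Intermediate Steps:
(47624 + 31885)*(-36*(-133) - 46129) = 79509*(4788 - 46129) = 79509*(-41341) = -3286981569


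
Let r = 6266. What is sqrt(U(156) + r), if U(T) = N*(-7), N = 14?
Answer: 2*sqrt(1542) ≈ 78.537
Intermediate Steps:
U(T) = -98 (U(T) = 14*(-7) = -98)
sqrt(U(156) + r) = sqrt(-98 + 6266) = sqrt(6168) = 2*sqrt(1542)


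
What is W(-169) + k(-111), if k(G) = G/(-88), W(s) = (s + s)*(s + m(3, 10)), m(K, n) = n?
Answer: 4729407/88 ≈ 53743.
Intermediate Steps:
W(s) = 2*s*(10 + s) (W(s) = (s + s)*(s + 10) = (2*s)*(10 + s) = 2*s*(10 + s))
k(G) = -G/88 (k(G) = G*(-1/88) = -G/88)
W(-169) + k(-111) = 2*(-169)*(10 - 169) - 1/88*(-111) = 2*(-169)*(-159) + 111/88 = 53742 + 111/88 = 4729407/88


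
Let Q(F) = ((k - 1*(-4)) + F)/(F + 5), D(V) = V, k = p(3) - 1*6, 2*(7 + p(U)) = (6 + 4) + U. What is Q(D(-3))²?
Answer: 121/16 ≈ 7.5625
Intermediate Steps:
p(U) = -2 + U/2 (p(U) = -7 + ((6 + 4) + U)/2 = -7 + (10 + U)/2 = -7 + (5 + U/2) = -2 + U/2)
k = -13/2 (k = (-2 + (½)*3) - 1*6 = (-2 + 3/2) - 6 = -½ - 6 = -13/2 ≈ -6.5000)
Q(F) = (-5/2 + F)/(5 + F) (Q(F) = ((-13/2 - 1*(-4)) + F)/(F + 5) = ((-13/2 + 4) + F)/(5 + F) = (-5/2 + F)/(5 + F))
Q(D(-3))² = ((-5/2 - 3)/(5 - 3))² = (-11/2/2)² = ((½)*(-11/2))² = (-11/4)² = 121/16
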